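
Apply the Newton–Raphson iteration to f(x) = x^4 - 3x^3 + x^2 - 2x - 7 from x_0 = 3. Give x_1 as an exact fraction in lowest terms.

f'(x) = 4x^3 - 9x^2 + 2x - 2.
f(3) = -4, f'(3) = 31, so x_1 = 3 - (-4)/31 = 97/31.

97/31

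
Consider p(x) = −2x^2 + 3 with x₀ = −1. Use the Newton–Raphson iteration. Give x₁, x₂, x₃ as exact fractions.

p'(x) = −4x.
p(−1) = 1, p'(−1) = 4, so x₁ = (−1) − 1/4 = −5/4.
p(−5/4) = −1/8, p'(−5/4) = 5, so x₂ = (−5/4) − (−1/8)/5 = −49/40.
p(−49/40) = −1/800, p'(−49/40) = 49/10, so x₃ = (−49/40) − (−1/800)/(49/10) = −4801/3920.

x₁ = −5/4, x₂ = −49/40, x₃ = −4801/3920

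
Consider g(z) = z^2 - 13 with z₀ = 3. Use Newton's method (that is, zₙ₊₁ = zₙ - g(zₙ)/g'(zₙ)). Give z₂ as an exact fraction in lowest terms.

119/33

g'(z) = 2z.
g(3) = -4, g'(3) = 6, so z₁ = 3 - (-4)/6 = 11/3.
g(11/3) = 4/9, g'(11/3) = 22/3, so z₂ = (11/3) - (4/9)/(22/3) = 119/33.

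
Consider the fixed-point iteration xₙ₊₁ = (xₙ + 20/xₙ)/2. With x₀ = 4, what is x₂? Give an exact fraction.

161/36

x₁ = (4 + 20/4)/2 = 9/2.
x₂ = (9/2 + 20/(9/2))/2 = 161/36.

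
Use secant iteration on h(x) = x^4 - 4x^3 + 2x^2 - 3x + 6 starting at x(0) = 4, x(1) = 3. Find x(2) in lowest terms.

h(4) = 26, h(3) = -12. x(2) = 3 - (-12)·(3 - 4)/((-12) - 26) = 63/19.

63/19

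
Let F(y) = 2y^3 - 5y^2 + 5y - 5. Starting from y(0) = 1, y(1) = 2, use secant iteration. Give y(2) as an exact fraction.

F(1) = -3, F(2) = 1. y(2) = 2 - 1·(2 - 1)/(1 - (-3)) = 7/4.

7/4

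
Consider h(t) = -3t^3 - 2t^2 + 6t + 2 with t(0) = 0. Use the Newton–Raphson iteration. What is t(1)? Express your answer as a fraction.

h'(t) = -9t^2 - 4t + 6.
h(0) = 2, h'(0) = 6, so t(1) = 0 - 2/6 = -1/3.

-1/3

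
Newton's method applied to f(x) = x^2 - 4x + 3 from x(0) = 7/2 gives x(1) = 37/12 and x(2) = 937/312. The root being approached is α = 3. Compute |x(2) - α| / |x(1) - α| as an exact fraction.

x(1) - α = 37/12 - 3 = 1/12, so |x(1) - α| = 1/12.
x(2) - α = 937/312 - 3 = 1/312, so |x(2) - α| = 1/312.
Ratio = (1/312) / (1/12) = 1/26.

1/26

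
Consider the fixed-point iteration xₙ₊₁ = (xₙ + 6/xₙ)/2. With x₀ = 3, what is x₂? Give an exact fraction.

x₁ = (3 + 6/3)/2 = 5/2.
x₂ = (5/2 + 6/(5/2))/2 = 49/20.

49/20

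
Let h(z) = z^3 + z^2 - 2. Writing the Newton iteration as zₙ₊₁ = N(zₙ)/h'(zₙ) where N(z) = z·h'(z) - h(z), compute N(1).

5

h'(z) = 3z^2 + 2z.
N(z) = z·h'(z) - h(z) = z·(3z^2 + 2z) - (z^3 + z^2 - 2) = 2z^3 + z^2 + 2.
N(1) = 5.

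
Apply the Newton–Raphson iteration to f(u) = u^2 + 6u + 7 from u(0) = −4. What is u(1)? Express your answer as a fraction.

−9/2

f'(u) = 2u + 6.
f(−4) = −1, f'(−4) = −2, so u(1) = (−4) − (−1)/(−2) = −9/2.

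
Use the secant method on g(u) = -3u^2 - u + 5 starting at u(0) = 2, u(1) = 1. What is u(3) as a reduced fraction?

83/73

g(2) = -9, g(1) = 1. u(2) = 1 - 1·(1 - 2)/(1 - (-9)) = 11/10.
g(1) = 1, g(11/10) = 27/100. u(3) = (11/10) - (27/100)·((11/10) - 1)/((27/100) - 1) = 83/73.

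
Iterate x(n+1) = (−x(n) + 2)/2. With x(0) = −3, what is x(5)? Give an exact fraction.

25/32

x(1) = (−(−3) + 2)/2 = 5/2.
x(2) = (−(5/2) + 2)/2 = −1/4.
x(3) = (−(−1/4) + 2)/2 = 9/8.
x(4) = (−(9/8) + 2)/2 = 7/16.
x(5) = (−(7/16) + 2)/2 = 25/32.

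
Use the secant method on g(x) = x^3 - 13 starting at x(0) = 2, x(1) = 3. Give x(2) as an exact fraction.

g(2) = -5, g(3) = 14. x(2) = 3 - 14·(3 - 2)/(14 - (-5)) = 43/19.

43/19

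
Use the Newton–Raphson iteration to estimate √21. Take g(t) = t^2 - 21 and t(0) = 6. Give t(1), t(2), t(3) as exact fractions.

g'(t) = 2t.
g(6) = 15, g'(6) = 12, so t(1) = 6 - 15/12 = 19/4.
g(19/4) = 25/16, g'(19/4) = 19/2, so t(2) = (19/4) - (25/16)/(19/2) = 697/152.
g(697/152) = 625/23104, g'(697/152) = 697/76, so t(3) = (697/152) - (625/23104)/(697/76) = 970993/211888.

t(1) = 19/4, t(2) = 697/152, t(3) = 970993/211888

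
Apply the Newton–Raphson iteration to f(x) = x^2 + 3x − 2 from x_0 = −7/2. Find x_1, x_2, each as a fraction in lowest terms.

x_1 = −57/16, x_2 = −3761/1056

f'(x) = 2x + 3.
f(−7/2) = −1/4, f'(−7/2) = −4, so x_1 = (−7/2) − (−1/4)/(−4) = −57/16.
f(−57/16) = 1/256, f'(−57/16) = −33/8, so x_2 = (−57/16) − (1/256)/(−33/8) = −3761/1056.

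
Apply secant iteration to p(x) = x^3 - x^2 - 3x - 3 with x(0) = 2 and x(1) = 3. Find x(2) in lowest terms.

p(2) = -5, p(3) = 6. x(2) = 3 - 6·(3 - 2)/(6 - (-5)) = 27/11.

27/11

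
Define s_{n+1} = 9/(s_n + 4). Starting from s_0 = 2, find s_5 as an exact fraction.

s_1 = 9/(2 + 4) = 3/2.
s_2 = 9/(3/2 + 4) = 18/11.
s_3 = 9/(18/11 + 4) = 99/62.
s_4 = 9/(99/62 + 4) = 558/347.
s_5 = 9/(558/347 + 4) = 3123/1946.

3123/1946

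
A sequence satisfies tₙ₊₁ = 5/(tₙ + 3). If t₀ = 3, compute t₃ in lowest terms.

t₁ = 5/(3 + 3) = 5/6.
t₂ = 5/(5/6 + 3) = 30/23.
t₃ = 5/(30/23 + 3) = 115/99.

115/99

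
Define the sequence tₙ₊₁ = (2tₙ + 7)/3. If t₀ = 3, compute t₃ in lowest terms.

157/27

t₁ = (2·3 + 7)/3 = 13/3.
t₂ = (2·(13/3) + 7)/3 = 47/9.
t₃ = (2·(47/9) + 7)/3 = 157/27.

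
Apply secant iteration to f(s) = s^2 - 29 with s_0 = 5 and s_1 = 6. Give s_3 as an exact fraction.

f(5) = -4, f(6) = 7. s_2 = 6 - 7·(6 - 5)/(7 - (-4)) = 59/11.
f(6) = 7, f(59/11) = -28/121. s_3 = (59/11) - (-28/121)·((59/11) - 6)/((-28/121) - 7) = 673/125.

673/125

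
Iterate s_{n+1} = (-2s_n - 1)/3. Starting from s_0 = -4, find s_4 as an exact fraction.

-77/81

s_1 = (-2·(-4) - 1)/3 = 7/3.
s_2 = (-2·(7/3) - 1)/3 = -17/9.
s_3 = (-2·(-17/9) - 1)/3 = 25/27.
s_4 = (-2·(25/27) - 1)/3 = -77/81.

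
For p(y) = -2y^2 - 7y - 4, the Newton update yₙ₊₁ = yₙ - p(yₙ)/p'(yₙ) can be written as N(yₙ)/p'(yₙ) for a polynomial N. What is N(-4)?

-28

p'(y) = -4y - 7.
N(y) = y·p'(y) - p(y) = y·(-4y - 7) - (-2y^2 - 7y - 4) = -2y^2 + 4.
N(-4) = -28.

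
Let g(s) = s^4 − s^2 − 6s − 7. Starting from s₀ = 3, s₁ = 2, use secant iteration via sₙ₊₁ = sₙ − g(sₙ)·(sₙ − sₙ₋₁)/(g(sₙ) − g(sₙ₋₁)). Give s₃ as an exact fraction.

9012638/3955195

g(3) = 47, g(2) = −7. s₂ = 2 − (−7)·(2 − 3)/((−7) − 47) = 115/54.
g(2) = −7, g(115/54) = −31835027/8503056. s₃ = (115/54) − (−31835027/8503056)·((115/54) − 2)/((−31835027/8503056) − (−7)) = 9012638/3955195.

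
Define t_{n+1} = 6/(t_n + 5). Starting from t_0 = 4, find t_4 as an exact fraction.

618/617

t_1 = 6/(4 + 5) = 2/3.
t_2 = 6/(2/3 + 5) = 18/17.
t_3 = 6/(18/17 + 5) = 102/103.
t_4 = 6/(102/103 + 5) = 618/617.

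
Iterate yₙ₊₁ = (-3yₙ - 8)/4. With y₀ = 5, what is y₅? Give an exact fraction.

y₁ = (-3·5 - 8)/4 = -23/4.
y₂ = (-3·(-23/4) - 8)/4 = 37/16.
y₃ = (-3·(37/16) - 8)/4 = -239/64.
y₄ = (-3·(-239/64) - 8)/4 = 205/256.
y₅ = (-3·(205/256) - 8)/4 = -2663/1024.

-2663/1024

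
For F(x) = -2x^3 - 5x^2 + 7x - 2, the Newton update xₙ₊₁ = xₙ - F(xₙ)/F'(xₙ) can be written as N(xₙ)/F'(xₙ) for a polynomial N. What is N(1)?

-7

F'(x) = -6x^2 - 10x + 7.
N(x) = x·F'(x) - F(x) = x·(-6x^2 - 10x + 7) - (-2x^3 - 5x^2 + 7x - 2) = -4x^3 - 5x^2 + 2.
N(1) = -7.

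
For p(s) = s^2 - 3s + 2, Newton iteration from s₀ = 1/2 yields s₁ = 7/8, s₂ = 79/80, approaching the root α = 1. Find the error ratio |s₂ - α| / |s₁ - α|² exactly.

4/5

s₁ - α = 7/8 - 1 = -1/8, so |s₁ - α| = 1/8.
s₂ - α = 79/80 - 1 = -1/80, so |s₂ - α| = 1/80.
|s₁ - α|² = 1/64.
Ratio = (1/80) / (1/64) = 4/5.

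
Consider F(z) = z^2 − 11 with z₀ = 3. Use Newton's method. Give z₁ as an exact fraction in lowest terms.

F'(z) = 2z.
F(3) = −2, F'(3) = 6, so z₁ = 3 − (−2)/6 = 10/3.

10/3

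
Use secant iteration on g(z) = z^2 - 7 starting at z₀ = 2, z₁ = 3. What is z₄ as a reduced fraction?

971/367

g(2) = -3, g(3) = 2. z₂ = 3 - 2·(3 - 2)/(2 - (-3)) = 13/5.
g(3) = 2, g(13/5) = -6/25. z₃ = (13/5) - (-6/25)·((13/5) - 3)/((-6/25) - 2) = 37/14.
g(13/5) = -6/25, g(37/14) = -3/196. z₄ = (37/14) - (-3/196)·((37/14) - (13/5))/((-3/196) - (-6/25)) = 971/367.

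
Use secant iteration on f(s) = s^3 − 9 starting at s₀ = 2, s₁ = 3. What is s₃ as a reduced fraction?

1609/777

f(2) = −1, f(3) = 18. s₂ = 3 − 18·(3 − 2)/(18 − (−1)) = 39/19.
f(3) = 18, f(39/19) = −2412/6859. s₃ = (39/19) − (−2412/6859)·((39/19) − 3)/((−2412/6859) − 18) = 1609/777.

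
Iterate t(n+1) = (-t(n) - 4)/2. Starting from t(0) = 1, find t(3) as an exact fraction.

t(1) = (-1 - 4)/2 = -5/2.
t(2) = (-(-5/2) - 4)/2 = -3/4.
t(3) = (-(-3/4) - 4)/2 = -13/8.

-13/8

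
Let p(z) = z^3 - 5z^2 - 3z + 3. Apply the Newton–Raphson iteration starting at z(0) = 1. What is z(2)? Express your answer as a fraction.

91/165

p'(z) = 3z^2 - 10z - 3.
p(1) = -4, p'(1) = -10, so z(1) = 1 - (-4)/(-10) = 3/5.
p(3/5) = -48/125, p'(3/5) = -198/25, so z(2) = (3/5) - (-48/125)/(-198/25) = 91/165.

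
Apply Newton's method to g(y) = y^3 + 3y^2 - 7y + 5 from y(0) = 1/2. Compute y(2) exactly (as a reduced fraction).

423/637

g'(y) = 3y^2 + 6y - 7.
g(1/2) = 19/8, g'(1/2) = -13/4, so y(1) = (1/2) - (19/8)/(-13/4) = 16/13.
g(16/13) = 6137/2197, g'(16/13) = 833/169, so y(2) = (16/13) - (6137/2197)/(833/169) = 423/637.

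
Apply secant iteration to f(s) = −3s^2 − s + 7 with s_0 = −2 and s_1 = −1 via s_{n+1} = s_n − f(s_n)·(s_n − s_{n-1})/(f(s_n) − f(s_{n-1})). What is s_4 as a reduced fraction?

f(−2) = −3, f(−1) = 5. s_2 = (−1) − 5·((−1) − (−2))/(5 − (−3)) = −13/8.
f(−1) = 5, f(−13/8) = 45/64. s_3 = (−13/8) − (45/64)·((−13/8) − (−1))/((45/64) − 5) = −19/11.
f(−13/8) = 45/64, f(−19/11) = −27/121. s_4 = (−19/11) − (−27/121)·((−19/11) − (−13/8))/((−27/121) − (45/64)) = −1357/797.

−1357/797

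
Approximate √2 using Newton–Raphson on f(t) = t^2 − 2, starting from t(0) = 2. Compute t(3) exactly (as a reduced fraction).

577/408

f'(t) = 2t.
f(2) = 2, f'(2) = 4, so t(1) = 2 − 2/4 = 3/2.
f(3/2) = 1/4, f'(3/2) = 3, so t(2) = (3/2) − (1/4)/3 = 17/12.
f(17/12) = 1/144, f'(17/12) = 17/6, so t(3) = (17/12) − (1/144)/(17/6) = 577/408.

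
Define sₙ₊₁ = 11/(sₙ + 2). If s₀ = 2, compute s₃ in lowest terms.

209/82

s₁ = 11/(2 + 2) = 11/4.
s₂ = 11/(11/4 + 2) = 44/19.
s₃ = 11/(44/19 + 2) = 209/82.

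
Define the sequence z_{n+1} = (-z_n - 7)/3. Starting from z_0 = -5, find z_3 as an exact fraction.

z_1 = (-(-5) - 7)/3 = -2/3.
z_2 = (-(-2/3) - 7)/3 = -19/9.
z_3 = (-(-19/9) - 7)/3 = -44/27.

-44/27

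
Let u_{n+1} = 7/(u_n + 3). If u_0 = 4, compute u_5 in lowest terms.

595/388

u_1 = 7/(4 + 3) = 1.
u_2 = 7/(1 + 3) = 7/4.
u_3 = 7/(7/4 + 3) = 28/19.
u_4 = 7/(28/19 + 3) = 133/85.
u_5 = 7/(133/85 + 3) = 595/388.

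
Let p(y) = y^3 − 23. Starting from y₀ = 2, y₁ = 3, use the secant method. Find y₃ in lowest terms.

p(2) = −15, p(3) = 4. y₂ = 3 − 4·(3 − 2)/(4 − (−15)) = 53/19.
p(3) = 4, p(53/19) = −8880/6859. y₃ = (53/19) − (−8880/6859)·((53/19) − 3)/((−8880/6859) − 4) = 25793/9079.

25793/9079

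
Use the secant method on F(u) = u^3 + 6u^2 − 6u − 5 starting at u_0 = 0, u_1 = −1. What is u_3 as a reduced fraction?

−285/527

F(0) = −5, F(−1) = 6. u_2 = (−1) − 6·((−1) − 0)/(6 − (−5)) = −5/11.
F(−1) = 6, F(−5/11) = −1500/1331. u_3 = (−5/11) − (−1500/1331)·((−5/11) − (−1))/((−1500/1331) − 6) = −285/527.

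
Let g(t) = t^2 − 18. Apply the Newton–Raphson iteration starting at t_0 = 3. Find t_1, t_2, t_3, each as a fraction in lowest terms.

t_1 = 9/2, t_2 = 17/4, t_3 = 577/136

g'(t) = 2t.
g(3) = −9, g'(3) = 6, so t_1 = 3 − (−9)/6 = 9/2.
g(9/2) = 9/4, g'(9/2) = 9, so t_2 = (9/2) − (9/4)/9 = 17/4.
g(17/4) = 1/16, g'(17/4) = 17/2, so t_3 = (17/4) − (1/16)/(17/2) = 577/136.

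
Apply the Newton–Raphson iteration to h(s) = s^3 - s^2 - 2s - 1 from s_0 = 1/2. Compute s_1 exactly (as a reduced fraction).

-4/9

h'(s) = 3s^2 - 2s - 2.
h(1/2) = -17/8, h'(1/2) = -9/4, so s_1 = (1/2) - (-17/8)/(-9/4) = -4/9.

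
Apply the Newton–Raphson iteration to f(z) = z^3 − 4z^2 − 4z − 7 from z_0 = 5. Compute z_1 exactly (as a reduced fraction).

157/31

f'(z) = 3z^2 − 8z − 4.
f(5) = −2, f'(5) = 31, so z_1 = 5 − (−2)/31 = 157/31.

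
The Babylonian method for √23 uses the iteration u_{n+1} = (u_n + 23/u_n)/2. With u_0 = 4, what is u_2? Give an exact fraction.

2993/624

u_1 = (4 + 23/4)/2 = 39/8.
u_2 = (39/8 + 23/(39/8))/2 = 2993/624.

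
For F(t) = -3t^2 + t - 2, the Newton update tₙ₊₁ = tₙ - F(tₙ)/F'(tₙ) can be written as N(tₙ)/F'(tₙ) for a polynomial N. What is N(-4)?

F'(t) = -6t + 1.
N(t) = t·F'(t) - F(t) = t·(-6t + 1) - (-3t^2 + t - 2) = -3t^2 + 2.
N(-4) = -46.

-46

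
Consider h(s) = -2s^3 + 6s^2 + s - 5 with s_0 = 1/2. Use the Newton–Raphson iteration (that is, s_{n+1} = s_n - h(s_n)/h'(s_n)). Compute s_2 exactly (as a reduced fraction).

h'(s) = -6s^2 + 12s + 1.
h(1/2) = -13/4, h'(1/2) = 11/2, so s_1 = (1/2) - (-13/4)/(11/2) = 12/11.
h(12/11) = 845/1331, h'(12/11) = 841/121, so s_2 = (12/11) - (845/1331)/(841/121) = 9247/9251.

9247/9251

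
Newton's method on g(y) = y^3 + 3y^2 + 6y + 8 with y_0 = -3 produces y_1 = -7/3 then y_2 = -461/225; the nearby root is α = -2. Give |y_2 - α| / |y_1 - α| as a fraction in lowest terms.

11/75

y_1 - α = -7/3 - (-2) = -7/3 + 2 = -1/3, so |y_1 - α| = 1/3.
y_2 - α = -461/225 - (-2) = -461/225 + 2 = -11/225, so |y_2 - α| = 11/225.
Ratio = (11/225) / (1/3) = 11/75.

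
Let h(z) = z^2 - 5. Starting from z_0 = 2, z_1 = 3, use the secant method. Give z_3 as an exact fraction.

h(2) = -1, h(3) = 4. z_2 = 3 - 4·(3 - 2)/(4 - (-1)) = 11/5.
h(3) = 4, h(11/5) = -4/25. z_3 = (11/5) - (-4/25)·((11/5) - 3)/((-4/25) - 4) = 29/13.

29/13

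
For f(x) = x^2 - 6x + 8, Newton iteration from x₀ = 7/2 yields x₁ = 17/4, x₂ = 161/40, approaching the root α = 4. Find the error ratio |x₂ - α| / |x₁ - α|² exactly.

2/5

x₁ - α = 17/4 - 4 = 1/4, so |x₁ - α| = 1/4.
x₂ - α = 161/40 - 4 = 1/40, so |x₂ - α| = 1/40.
|x₁ - α|² = 1/16.
Ratio = (1/40) / (1/16) = 2/5.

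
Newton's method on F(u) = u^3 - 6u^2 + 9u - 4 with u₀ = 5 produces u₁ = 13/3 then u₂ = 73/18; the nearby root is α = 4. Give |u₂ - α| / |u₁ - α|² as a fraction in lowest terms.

u₁ - α = 13/3 - 4 = 1/3, so |u₁ - α| = 1/3.
u₂ - α = 73/18 - 4 = 1/18, so |u₂ - α| = 1/18.
|u₁ - α|² = 1/9.
Ratio = (1/18) / (1/9) = 1/2.

1/2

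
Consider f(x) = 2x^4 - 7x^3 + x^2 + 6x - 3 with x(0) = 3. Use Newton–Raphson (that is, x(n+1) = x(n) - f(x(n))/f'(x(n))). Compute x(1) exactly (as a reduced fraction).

f'(x) = 8x^3 - 21x^2 + 2x + 6.
f(3) = -3, f'(3) = 39, so x(1) = 3 - (-3)/39 = 40/13.

40/13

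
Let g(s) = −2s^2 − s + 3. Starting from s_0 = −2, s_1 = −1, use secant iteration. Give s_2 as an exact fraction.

−7/5

g(−2) = −3, g(−1) = 2. s_2 = (−1) − 2·((−1) − (−2))/(2 − (−3)) = −7/5.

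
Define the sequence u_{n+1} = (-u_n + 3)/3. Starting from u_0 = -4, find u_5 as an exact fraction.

u_1 = (-(-4) + 3)/3 = 7/3.
u_2 = (-(7/3) + 3)/3 = 2/9.
u_3 = (-(2/9) + 3)/3 = 25/27.
u_4 = (-(25/27) + 3)/3 = 56/81.
u_5 = (-(56/81) + 3)/3 = 187/243.

187/243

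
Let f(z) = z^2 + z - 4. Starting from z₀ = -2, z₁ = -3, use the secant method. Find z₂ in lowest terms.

-5/2

f(-2) = -2, f(-3) = 2. z₂ = (-3) - 2·((-3) - (-2))/(2 - (-2)) = -5/2.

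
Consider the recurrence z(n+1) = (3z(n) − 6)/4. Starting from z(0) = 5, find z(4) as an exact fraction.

−645/256

z(1) = (3·5 − 6)/4 = 9/4.
z(2) = (3·(9/4) − 6)/4 = 3/16.
z(3) = (3·(3/16) − 6)/4 = −87/64.
z(4) = (3·(−87/64) − 6)/4 = −645/256.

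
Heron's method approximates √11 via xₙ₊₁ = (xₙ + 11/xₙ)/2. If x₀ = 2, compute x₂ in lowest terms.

401/120

x₁ = (2 + 11/2)/2 = 15/4.
x₂ = (15/4 + 11/(15/4))/2 = 401/120.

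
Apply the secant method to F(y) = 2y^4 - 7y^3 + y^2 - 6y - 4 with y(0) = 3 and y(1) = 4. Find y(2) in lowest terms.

F(3) = -40, F(4) = 52. y(2) = 4 - 52·(4 - 3)/(52 - (-40)) = 79/23.

79/23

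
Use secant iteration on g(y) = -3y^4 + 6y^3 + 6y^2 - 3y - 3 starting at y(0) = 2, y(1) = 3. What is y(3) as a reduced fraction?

331557/135791

g(2) = 15, g(3) = -39. y(2) = 3 - (-39)·(3 - 2)/((-39) - 15) = 41/18.
g(3) = -39, g(41/18) = 400595/34992. y(3) = (41/18) - (400595/34992)·((41/18) - 3)/((400595/34992) - (-39)) = 331557/135791.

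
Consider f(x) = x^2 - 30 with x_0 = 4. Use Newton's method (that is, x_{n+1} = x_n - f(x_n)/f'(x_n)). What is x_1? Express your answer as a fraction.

23/4

f'(x) = 2x.
f(4) = -14, f'(4) = 8, so x_1 = 4 - (-14)/8 = 23/4.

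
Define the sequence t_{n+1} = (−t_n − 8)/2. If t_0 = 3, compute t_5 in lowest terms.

−91/32

t_1 = (−3 − 8)/2 = −11/2.
t_2 = (−(−11/2) − 8)/2 = −5/4.
t_3 = (−(−5/4) − 8)/2 = −27/8.
t_4 = (−(−27/8) − 8)/2 = −37/16.
t_5 = (−(−37/16) − 8)/2 = −91/32.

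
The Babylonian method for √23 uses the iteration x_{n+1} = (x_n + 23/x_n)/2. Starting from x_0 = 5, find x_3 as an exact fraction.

x_1 = (5 + 23/5)/2 = 24/5.
x_2 = (24/5 + 23/(24/5))/2 = 1151/240.
x_3 = (1151/240 + 23/(1151/240))/2 = 2649601/552480.

2649601/552480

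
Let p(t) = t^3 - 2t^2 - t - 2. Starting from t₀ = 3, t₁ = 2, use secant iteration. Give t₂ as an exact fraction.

5/2

p(3) = 4, p(2) = -4. t₂ = 2 - (-4)·(2 - 3)/((-4) - 4) = 5/2.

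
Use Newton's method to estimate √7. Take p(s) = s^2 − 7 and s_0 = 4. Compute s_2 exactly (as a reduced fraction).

p'(s) = 2s.
p(4) = 9, p'(4) = 8, so s_1 = 4 − 9/8 = 23/8.
p(23/8) = 81/64, p'(23/8) = 23/4, so s_2 = (23/8) − (81/64)/(23/4) = 977/368.

977/368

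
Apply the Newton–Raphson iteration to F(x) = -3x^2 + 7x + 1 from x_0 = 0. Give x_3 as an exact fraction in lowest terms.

-156337/1157695

F'(x) = -6x + 7.
F(0) = 1, F'(0) = 7, so x_1 = 0 - 1/7 = -1/7.
F(-1/7) = -3/49, F'(-1/7) = 55/7, so x_2 = (-1/7) - (-3/49)/(55/7) = -52/385.
F(-52/385) = -27/148225, F'(-52/385) = 3007/385, so x_3 = (-52/385) - (-27/148225)/(3007/385) = -156337/1157695.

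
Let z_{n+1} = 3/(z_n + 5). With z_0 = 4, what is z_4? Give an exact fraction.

z_1 = 3/(4 + 5) = 1/3.
z_2 = 3/(1/3 + 5) = 9/16.
z_3 = 3/(9/16 + 5) = 48/89.
z_4 = 3/(48/89 + 5) = 267/493.

267/493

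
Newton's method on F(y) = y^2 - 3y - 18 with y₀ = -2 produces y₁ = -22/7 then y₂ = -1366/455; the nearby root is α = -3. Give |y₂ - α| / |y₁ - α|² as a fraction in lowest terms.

7/65

y₁ - α = -22/7 - (-3) = -22/7 + 3 = -1/7, so |y₁ - α| = 1/7.
y₂ - α = -1366/455 - (-3) = -1366/455 + 3 = -1/455, so |y₂ - α| = 1/455.
|y₁ - α|² = 1/49.
Ratio = (1/455) / (1/49) = 7/65.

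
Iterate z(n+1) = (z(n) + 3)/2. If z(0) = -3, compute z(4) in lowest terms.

21/8

z(1) = ((-3) + 3)/2 = 0.
z(2) = (0 + 3)/2 = 3/2.
z(3) = ((3/2) + 3)/2 = 9/4.
z(4) = ((9/4) + 3)/2 = 21/8.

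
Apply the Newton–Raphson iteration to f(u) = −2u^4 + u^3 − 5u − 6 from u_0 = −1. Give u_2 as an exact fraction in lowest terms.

f'(u) = −8u^3 + 3u^2 − 5.
f(−1) = −4, f'(−1) = 6, so u_1 = (−1) − (−4)/6 = −1/3.
f(−1/3) = −356/81, f'(−1/3) = −118/27, so u_2 = (−1/3) − (−356/81)/(−118/27) = −79/59.

−79/59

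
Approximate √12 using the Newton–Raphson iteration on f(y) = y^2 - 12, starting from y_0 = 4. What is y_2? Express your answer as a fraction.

f'(y) = 2y.
f(4) = 4, f'(4) = 8, so y_1 = 4 - 4/8 = 7/2.
f(7/2) = 1/4, f'(7/2) = 7, so y_2 = (7/2) - (1/4)/7 = 97/28.

97/28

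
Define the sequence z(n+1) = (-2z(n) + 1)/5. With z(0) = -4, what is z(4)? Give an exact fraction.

z(1) = (-2·(-4) + 1)/5 = 9/5.
z(2) = (-2·(9/5) + 1)/5 = -13/25.
z(3) = (-2·(-13/25) + 1)/5 = 51/125.
z(4) = (-2·(51/125) + 1)/5 = 23/625.

23/625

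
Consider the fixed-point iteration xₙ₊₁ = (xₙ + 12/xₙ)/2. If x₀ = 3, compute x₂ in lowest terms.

x₁ = (3 + 12/3)/2 = 7/2.
x₂ = (7/2 + 12/(7/2))/2 = 97/28.

97/28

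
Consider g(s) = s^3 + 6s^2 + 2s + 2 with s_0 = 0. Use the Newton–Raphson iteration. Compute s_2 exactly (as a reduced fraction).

-2/7

g'(s) = 3s^2 + 12s + 2.
g(0) = 2, g'(0) = 2, so s_1 = 0 - 2/2 = -1.
g(-1) = 5, g'(-1) = -7, so s_2 = (-1) - 5/(-7) = -2/7.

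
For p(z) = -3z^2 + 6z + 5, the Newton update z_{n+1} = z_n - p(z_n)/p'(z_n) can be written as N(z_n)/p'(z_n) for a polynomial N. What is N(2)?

p'(z) = -6z + 6.
N(z) = z·p'(z) - p(z) = z·(-6z + 6) - (-3z^2 + 6z + 5) = -3z^2 - 5.
N(2) = -17.

-17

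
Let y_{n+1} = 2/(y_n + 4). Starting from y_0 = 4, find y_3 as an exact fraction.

y_1 = 2/(4 + 4) = 1/4.
y_2 = 2/(1/4 + 4) = 8/17.
y_3 = 2/(8/17 + 4) = 17/38.

17/38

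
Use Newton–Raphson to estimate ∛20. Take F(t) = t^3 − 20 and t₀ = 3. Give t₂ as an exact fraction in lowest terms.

301027/110889

F'(t) = 3t^2.
F(3) = 7, F'(3) = 27, so t₁ = 3 − 7/27 = 74/27.
F(74/27) = 11564/19683, F'(74/27) = 5476/243, so t₂ = (74/27) − (11564/19683)/(5476/243) = 301027/110889.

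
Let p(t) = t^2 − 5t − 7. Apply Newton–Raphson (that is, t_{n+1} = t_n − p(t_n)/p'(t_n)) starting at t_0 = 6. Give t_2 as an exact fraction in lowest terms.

2192/357

p'(t) = 2t − 5.
p(6) = −1, p'(6) = 7, so t_1 = 6 − (−1)/7 = 43/7.
p(43/7) = 1/49, p'(43/7) = 51/7, so t_2 = (43/7) − (1/49)/(51/7) = 2192/357.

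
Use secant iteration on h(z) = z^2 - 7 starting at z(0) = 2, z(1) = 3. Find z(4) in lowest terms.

971/367

h(2) = -3, h(3) = 2. z(2) = 3 - 2·(3 - 2)/(2 - (-3)) = 13/5.
h(3) = 2, h(13/5) = -6/25. z(3) = (13/5) - (-6/25)·((13/5) - 3)/((-6/25) - 2) = 37/14.
h(13/5) = -6/25, h(37/14) = -3/196. z(4) = (37/14) - (-3/196)·((37/14) - (13/5))/((-3/196) - (-6/25)) = 971/367.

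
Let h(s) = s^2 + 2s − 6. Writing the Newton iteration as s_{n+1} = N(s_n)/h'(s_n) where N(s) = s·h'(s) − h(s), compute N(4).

h'(s) = 2s + 2.
N(s) = s·h'(s) − h(s) = s·(2s + 2) − (s^2 + 2s − 6) = s^2 + 6.
N(4) = 22.

22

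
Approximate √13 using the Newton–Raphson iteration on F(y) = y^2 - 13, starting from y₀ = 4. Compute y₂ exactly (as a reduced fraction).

F'(y) = 2y.
F(4) = 3, F'(4) = 8, so y₁ = 4 - 3/8 = 29/8.
F(29/8) = 9/64, F'(29/8) = 29/4, so y₂ = (29/8) - (9/64)/(29/4) = 1673/464.

1673/464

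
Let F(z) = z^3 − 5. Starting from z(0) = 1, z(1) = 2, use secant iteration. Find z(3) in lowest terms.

265/157

F(1) = −4, F(2) = 3. z(2) = 2 − 3·(2 − 1)/(3 − (−4)) = 11/7.
F(2) = 3, F(11/7) = −384/343. z(3) = (11/7) − (−384/343)·((11/7) − 2)/((−384/343) − 3) = 265/157.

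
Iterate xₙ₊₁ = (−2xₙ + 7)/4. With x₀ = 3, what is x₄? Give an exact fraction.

x₁ = (−2·3 + 7)/4 = 1/4.
x₂ = (−2·(1/4) + 7)/4 = 13/8.
x₃ = (−2·(13/8) + 7)/4 = 15/16.
x₄ = (−2·(15/16) + 7)/4 = 41/32.

41/32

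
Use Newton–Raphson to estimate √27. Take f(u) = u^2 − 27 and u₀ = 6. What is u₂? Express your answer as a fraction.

291/56

f'(u) = 2u.
f(6) = 9, f'(6) = 12, so u₁ = 6 − 9/12 = 21/4.
f(21/4) = 9/16, f'(21/4) = 21/2, so u₂ = (21/4) − (9/16)/(21/2) = 291/56.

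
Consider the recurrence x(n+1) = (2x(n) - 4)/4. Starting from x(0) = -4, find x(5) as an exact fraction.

x(1) = (2·(-4) - 4)/4 = -3.
x(2) = (2·(-3) - 4)/4 = -5/2.
x(3) = (2·(-5/2) - 4)/4 = -9/4.
x(4) = (2·(-9/4) - 4)/4 = -17/8.
x(5) = (2·(-17/8) - 4)/4 = -33/16.

-33/16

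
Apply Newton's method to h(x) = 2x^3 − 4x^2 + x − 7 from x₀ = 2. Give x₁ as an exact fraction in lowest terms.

23/9

h'(x) = 6x^2 − 8x + 1.
h(2) = −5, h'(2) = 9, so x₁ = 2 − (−5)/9 = 23/9.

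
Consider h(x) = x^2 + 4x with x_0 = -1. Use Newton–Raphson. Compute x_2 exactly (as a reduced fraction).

1/20

h'(x) = 2x + 4.
h(-1) = -3, h'(-1) = 2, so x_1 = (-1) - (-3)/2 = 1/2.
h(1/2) = 9/4, h'(1/2) = 5, so x_2 = (1/2) - (9/4)/5 = 1/20.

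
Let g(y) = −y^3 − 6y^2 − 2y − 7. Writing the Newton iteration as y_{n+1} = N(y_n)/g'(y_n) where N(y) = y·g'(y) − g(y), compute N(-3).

g'(y) = −3y^2 − 12y − 2.
N(y) = y·g'(y) − g(y) = y·(−3y^2 − 12y − 2) − (−y^3 − 6y^2 − 2y − 7) = −2y^3 − 6y^2 + 7.
N(-3) = 7.

7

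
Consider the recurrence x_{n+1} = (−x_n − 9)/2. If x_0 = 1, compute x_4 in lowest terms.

x_1 = (−1 − 9)/2 = −5.
x_2 = (−(−5) − 9)/2 = −2.
x_3 = (−(−2) − 9)/2 = −7/2.
x_4 = (−(−7/2) − 9)/2 = −11/4.

−11/4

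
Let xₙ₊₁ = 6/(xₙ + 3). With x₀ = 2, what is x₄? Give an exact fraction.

62/45

x₁ = 6/(2 + 3) = 6/5.
x₂ = 6/(6/5 + 3) = 10/7.
x₃ = 6/(10/7 + 3) = 42/31.
x₄ = 6/(42/31 + 3) = 62/45.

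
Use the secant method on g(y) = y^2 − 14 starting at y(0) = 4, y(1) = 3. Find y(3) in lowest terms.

g(4) = 2, g(3) = −5. y(2) = 3 − (−5)·(3 − 4)/((−5) − 2) = 26/7.
g(3) = −5, g(26/7) = −10/49. y(3) = (26/7) − (−10/49)·((26/7) − 3)/((−10/49) − (−5)) = 176/47.

176/47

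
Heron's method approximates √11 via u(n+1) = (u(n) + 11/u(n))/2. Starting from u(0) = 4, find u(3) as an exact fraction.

4106353/1238112

u(1) = (4 + 11/4)/2 = 27/8.
u(2) = (27/8 + 11/(27/8))/2 = 1433/432.
u(3) = (1433/432 + 11/(1433/432))/2 = 4106353/1238112.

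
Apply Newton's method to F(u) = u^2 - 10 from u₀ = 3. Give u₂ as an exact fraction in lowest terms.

721/228

F'(u) = 2u.
F(3) = -1, F'(3) = 6, so u₁ = 3 - (-1)/6 = 19/6.
F(19/6) = 1/36, F'(19/6) = 19/3, so u₂ = (19/6) - (1/36)/(19/3) = 721/228.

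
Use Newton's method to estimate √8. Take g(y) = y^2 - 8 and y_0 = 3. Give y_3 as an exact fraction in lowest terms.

665857/235416

g'(y) = 2y.
g(3) = 1, g'(3) = 6, so y_1 = 3 - 1/6 = 17/6.
g(17/6) = 1/36, g'(17/6) = 17/3, so y_2 = (17/6) - (1/36)/(17/3) = 577/204.
g(577/204) = 1/41616, g'(577/204) = 577/102, so y_3 = (577/204) - (1/41616)/(577/102) = 665857/235416.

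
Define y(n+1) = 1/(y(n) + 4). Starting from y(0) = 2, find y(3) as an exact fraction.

y(1) = 1/(2 + 4) = 1/6.
y(2) = 1/(1/6 + 4) = 6/25.
y(3) = 1/(6/25 + 4) = 25/106.

25/106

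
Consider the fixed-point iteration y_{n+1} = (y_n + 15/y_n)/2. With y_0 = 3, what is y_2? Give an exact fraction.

31/8

y_1 = (3 + 15/3)/2 = 4.
y_2 = (4 + 15/4)/2 = 31/8.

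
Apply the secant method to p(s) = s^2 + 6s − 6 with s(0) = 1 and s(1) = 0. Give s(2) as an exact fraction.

6/7

p(1) = 1, p(0) = −6. s(2) = 0 − (−6)·(0 − 1)/((−6) − 1) = 6/7.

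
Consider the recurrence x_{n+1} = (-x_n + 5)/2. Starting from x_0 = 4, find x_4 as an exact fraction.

29/16

x_1 = (-4 + 5)/2 = 1/2.
x_2 = (-(1/2) + 5)/2 = 9/4.
x_3 = (-(9/4) + 5)/2 = 11/8.
x_4 = (-(11/8) + 5)/2 = 29/16.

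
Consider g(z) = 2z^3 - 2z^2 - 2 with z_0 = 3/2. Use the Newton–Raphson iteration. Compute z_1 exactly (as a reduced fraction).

g'(z) = 6z^2 - 4z.
g(3/2) = 1/4, g'(3/2) = 15/2, so z_1 = (3/2) - (1/4)/(15/2) = 22/15.

22/15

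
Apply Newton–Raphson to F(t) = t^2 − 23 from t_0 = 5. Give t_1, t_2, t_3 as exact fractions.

F'(t) = 2t.
F(5) = 2, F'(5) = 10, so t_1 = 5 − 2/10 = 24/5.
F(24/5) = 1/25, F'(24/5) = 48/5, so t_2 = (24/5) − (1/25)/(48/5) = 1151/240.
F(1151/240) = 1/57600, F'(1151/240) = 1151/120, so t_3 = (1151/240) − (1/57600)/(1151/120) = 2649601/552480.

t_1 = 24/5, t_2 = 1151/240, t_3 = 2649601/552480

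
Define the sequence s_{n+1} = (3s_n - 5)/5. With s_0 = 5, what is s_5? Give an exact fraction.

-1198/625

s_1 = (3·5 - 5)/5 = 2.
s_2 = (3·2 - 5)/5 = 1/5.
s_3 = (3·(1/5) - 5)/5 = -22/25.
s_4 = (3·(-22/25) - 5)/5 = -191/125.
s_5 = (3·(-191/125) - 5)/5 = -1198/625.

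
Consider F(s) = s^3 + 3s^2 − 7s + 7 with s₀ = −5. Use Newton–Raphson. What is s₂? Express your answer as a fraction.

−77367/16207

F'(s) = 3s^2 + 6s − 7.
F(−5) = −8, F'(−5) = 38, so s₁ = (−5) − (−8)/38 = −91/19.
F(−91/19) = −3584/6859, F'(−91/19) = 11942/361, so s₂ = (−91/19) − (−3584/6859)/(11942/361) = −77367/16207.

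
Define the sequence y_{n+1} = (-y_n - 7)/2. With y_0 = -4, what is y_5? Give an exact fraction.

y_1 = (-(-4) - 7)/2 = -3/2.
y_2 = (-(-3/2) - 7)/2 = -11/4.
y_3 = (-(-11/4) - 7)/2 = -17/8.
y_4 = (-(-17/8) - 7)/2 = -39/16.
y_5 = (-(-39/16) - 7)/2 = -73/32.

-73/32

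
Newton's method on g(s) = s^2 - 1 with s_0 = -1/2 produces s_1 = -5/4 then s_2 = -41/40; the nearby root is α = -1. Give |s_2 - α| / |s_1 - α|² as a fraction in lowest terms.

s_1 - α = -5/4 - (-1) = -5/4 + 1 = -1/4, so |s_1 - α| = 1/4.
s_2 - α = -41/40 - (-1) = -41/40 + 1 = -1/40, so |s_2 - α| = 1/40.
|s_1 - α|² = 1/16.
Ratio = (1/40) / (1/16) = 2/5.

2/5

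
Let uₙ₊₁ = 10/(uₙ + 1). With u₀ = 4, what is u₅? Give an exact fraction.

430/173

u₁ = 10/(4 + 1) = 2.
u₂ = 10/(2 + 1) = 10/3.
u₃ = 10/(10/3 + 1) = 30/13.
u₄ = 10/(30/13 + 1) = 130/43.
u₅ = 10/(130/43 + 1) = 430/173.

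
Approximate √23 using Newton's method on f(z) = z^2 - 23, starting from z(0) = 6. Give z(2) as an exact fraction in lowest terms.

f'(z) = 2z.
f(6) = 13, f'(6) = 12, so z(1) = 6 - 13/12 = 59/12.
f(59/12) = 169/144, f'(59/12) = 59/6, so z(2) = (59/12) - (169/144)/(59/6) = 6793/1416.

6793/1416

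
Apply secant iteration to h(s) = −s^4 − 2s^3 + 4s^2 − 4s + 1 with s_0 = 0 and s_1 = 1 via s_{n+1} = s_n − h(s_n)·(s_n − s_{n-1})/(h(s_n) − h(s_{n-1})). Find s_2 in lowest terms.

1/3

h(0) = 1, h(1) = −2. s_2 = 1 − (−2)·(1 − 0)/((−2) − 1) = 1/3.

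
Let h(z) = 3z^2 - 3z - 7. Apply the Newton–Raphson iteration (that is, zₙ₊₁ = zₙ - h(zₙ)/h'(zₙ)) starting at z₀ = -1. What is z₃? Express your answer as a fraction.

h'(z) = 6z - 3.
h(-1) = -1, h'(-1) = -9, so z₁ = (-1) - (-1)/(-9) = -10/9.
h(-10/9) = 1/27, h'(-10/9) = -29/3, so z₂ = (-10/9) - (1/27)/(-29/3) = -289/261.
h(-289/261) = 1/22707, h'(-289/261) = -839/87, so z₃ = (-289/261) - (1/22707)/(-839/87) = -242470/218979.

-242470/218979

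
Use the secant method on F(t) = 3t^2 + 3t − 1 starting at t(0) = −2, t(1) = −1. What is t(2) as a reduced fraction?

−7/6

F(−2) = 5, F(−1) = −1. t(2) = (−1) − (−1)·((−1) − (−2))/((−1) − 5) = −7/6.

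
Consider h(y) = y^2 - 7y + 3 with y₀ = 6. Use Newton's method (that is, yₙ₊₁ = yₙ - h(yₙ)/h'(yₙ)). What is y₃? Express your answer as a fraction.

h'(y) = 2y - 7.
h(6) = -3, h'(6) = 5, so y₁ = 6 - (-3)/5 = 33/5.
h(33/5) = 9/25, h'(33/5) = 31/5, so y₂ = (33/5) - (9/25)/(31/5) = 1014/155.
h(1014/155) = 81/24025, h'(1014/155) = 943/155, so y₃ = (1014/155) - (81/24025)/(943/155) = 956121/146165.

956121/146165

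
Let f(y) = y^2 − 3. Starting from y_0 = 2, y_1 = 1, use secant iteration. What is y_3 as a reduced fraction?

f(2) = 1, f(1) = −2. y_2 = 1 − (−2)·(1 − 2)/((−2) − 1) = 5/3.
f(1) = −2, f(5/3) = −2/9. y_3 = (5/3) − (−2/9)·((5/3) − 1)/((−2/9) − (−2)) = 7/4.

7/4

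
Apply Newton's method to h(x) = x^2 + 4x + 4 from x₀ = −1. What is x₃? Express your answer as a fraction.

−15/8

h'(x) = 2x + 4.
h(−1) = 1, h'(−1) = 2, so x₁ = (−1) − 1/2 = −3/2.
h(−3/2) = 1/4, h'(−3/2) = 1, so x₂ = (−3/2) − (1/4)/1 = −7/4.
h(−7/4) = 1/16, h'(−7/4) = 1/2, so x₃ = (−7/4) − (1/16)/(1/2) = −15/8.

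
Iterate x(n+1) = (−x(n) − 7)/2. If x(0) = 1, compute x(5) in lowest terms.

x(1) = (−1 − 7)/2 = −4.
x(2) = (−(−4) − 7)/2 = −3/2.
x(3) = (−(−3/2) − 7)/2 = −11/4.
x(4) = (−(−11/4) − 7)/2 = −17/8.
x(5) = (−(−17/8) − 7)/2 = −39/16.

−39/16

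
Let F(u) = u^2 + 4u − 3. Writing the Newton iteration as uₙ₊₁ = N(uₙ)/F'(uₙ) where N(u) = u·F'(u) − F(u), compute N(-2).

F'(u) = 2u + 4.
N(u) = u·F'(u) − F(u) = u·(2u + 4) − (u^2 + 4u − 3) = u^2 + 3.
N(-2) = 7.

7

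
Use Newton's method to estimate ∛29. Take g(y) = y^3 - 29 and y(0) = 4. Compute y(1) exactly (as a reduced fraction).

157/48

g'(y) = 3y^2.
g(4) = 35, g'(4) = 48, so y(1) = 4 - 35/48 = 157/48.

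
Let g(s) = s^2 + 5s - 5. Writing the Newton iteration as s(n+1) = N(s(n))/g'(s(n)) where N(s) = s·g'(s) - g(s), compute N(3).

g'(s) = 2s + 5.
N(s) = s·g'(s) - g(s) = s·(2s + 5) - (s^2 + 5s - 5) = s^2 + 5.
N(3) = 14.

14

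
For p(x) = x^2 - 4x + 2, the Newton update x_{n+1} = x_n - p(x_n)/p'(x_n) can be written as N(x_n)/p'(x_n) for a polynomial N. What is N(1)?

-1

p'(x) = 2x - 4.
N(x) = x·p'(x) - p(x) = x·(2x - 4) - (x^2 - 4x + 2) = x^2 - 2.
N(1) = -1.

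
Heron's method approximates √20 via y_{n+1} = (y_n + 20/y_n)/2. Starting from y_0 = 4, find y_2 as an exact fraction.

161/36

y_1 = (4 + 20/4)/2 = 9/2.
y_2 = (9/2 + 20/(9/2))/2 = 161/36.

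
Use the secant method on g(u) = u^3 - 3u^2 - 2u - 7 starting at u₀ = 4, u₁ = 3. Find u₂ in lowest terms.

55/14

g(4) = 1, g(3) = -13. u₂ = 3 - (-13)·(3 - 4)/((-13) - 1) = 55/14.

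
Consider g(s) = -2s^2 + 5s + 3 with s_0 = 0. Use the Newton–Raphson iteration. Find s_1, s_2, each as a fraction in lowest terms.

g'(s) = -4s + 5.
g(0) = 3, g'(0) = 5, so s_1 = 0 - 3/5 = -3/5.
g(-3/5) = -18/25, g'(-3/5) = 37/5, so s_2 = (-3/5) - (-18/25)/(37/5) = -93/185.

s_1 = -3/5, s_2 = -93/185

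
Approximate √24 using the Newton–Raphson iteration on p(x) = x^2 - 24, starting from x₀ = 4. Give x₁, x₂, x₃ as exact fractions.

x₁ = 5, x₂ = 49/10, x₃ = 4801/980

p'(x) = 2x.
p(4) = -8, p'(4) = 8, so x₁ = 4 - (-8)/8 = 5.
p(5) = 1, p'(5) = 10, so x₂ = 5 - 1/10 = 49/10.
p(49/10) = 1/100, p'(49/10) = 49/5, so x₃ = (49/10) - (1/100)/(49/5) = 4801/980.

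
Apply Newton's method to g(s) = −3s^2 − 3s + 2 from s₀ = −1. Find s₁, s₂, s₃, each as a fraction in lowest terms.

s₁ = −5/3, s₂ = −31/21, s₃ = −1255/861

g'(s) = −6s − 3.
g(−1) = 2, g'(−1) = 3, so s₁ = (−1) − 2/3 = −5/3.
g(−5/3) = −4/3, g'(−5/3) = 7, so s₂ = (−5/3) − (−4/3)/7 = −31/21.
g(−31/21) = −16/147, g'(−31/21) = 41/7, so s₃ = (−31/21) − (−16/147)/(41/7) = −1255/861.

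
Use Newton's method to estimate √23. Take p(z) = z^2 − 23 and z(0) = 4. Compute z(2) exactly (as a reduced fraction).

2993/624

p'(z) = 2z.
p(4) = −7, p'(4) = 8, so z(1) = 4 − (−7)/8 = 39/8.
p(39/8) = 49/64, p'(39/8) = 39/4, so z(2) = (39/8) − (49/64)/(39/4) = 2993/624.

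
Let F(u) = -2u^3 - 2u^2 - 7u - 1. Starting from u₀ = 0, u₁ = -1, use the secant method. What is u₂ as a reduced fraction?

F(0) = -1, F(-1) = 6. u₂ = (-1) - 6·((-1) - 0)/(6 - (-1)) = -1/7.

-1/7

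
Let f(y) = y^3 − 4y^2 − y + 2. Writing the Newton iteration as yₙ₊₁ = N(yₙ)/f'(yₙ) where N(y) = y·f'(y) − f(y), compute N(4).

f'(y) = 3y^2 − 8y − 1.
N(y) = y·f'(y) − f(y) = y·(3y^2 − 8y − 1) − (y^3 − 4y^2 − y + 2) = 2y^3 − 4y^2 − 2.
N(4) = 62.

62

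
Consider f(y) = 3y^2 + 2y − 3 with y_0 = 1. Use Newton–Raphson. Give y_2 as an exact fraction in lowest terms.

f'(y) = 6y + 2.
f(1) = 2, f'(1) = 8, so y_1 = 1 − 2/8 = 3/4.
f(3/4) = 3/16, f'(3/4) = 13/2, so y_2 = (3/4) − (3/16)/(13/2) = 75/104.

75/104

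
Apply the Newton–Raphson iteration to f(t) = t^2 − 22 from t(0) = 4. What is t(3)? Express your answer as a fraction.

f'(t) = 2t.
f(4) = −6, f'(4) = 8, so t(1) = 4 − (−6)/8 = 19/4.
f(19/4) = 9/16, f'(19/4) = 19/2, so t(2) = (19/4) − (9/16)/(19/2) = 713/152.
f(713/152) = 81/23104, f'(713/152) = 713/76, so t(3) = (713/152) − (81/23104)/(713/76) = 1016657/216752.

1016657/216752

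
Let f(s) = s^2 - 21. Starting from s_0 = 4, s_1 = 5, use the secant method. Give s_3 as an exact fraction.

f(4) = -5, f(5) = 4. s_2 = 5 - 4·(5 - 4)/(4 - (-5)) = 41/9.
f(5) = 4, f(41/9) = -20/81. s_3 = (41/9) - (-20/81)·((41/9) - 5)/((-20/81) - 4) = 197/43.

197/43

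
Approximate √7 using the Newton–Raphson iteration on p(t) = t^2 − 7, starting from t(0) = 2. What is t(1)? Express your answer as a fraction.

p'(t) = 2t.
p(2) = −3, p'(2) = 4, so t(1) = 2 − (−3)/4 = 11/4.

11/4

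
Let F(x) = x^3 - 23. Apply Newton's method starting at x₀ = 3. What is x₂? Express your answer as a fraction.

F'(x) = 3x^2.
F(3) = 4, F'(3) = 27, so x₁ = 3 - 4/27 = 77/27.
F(77/27) = 3824/19683, F'(77/27) = 5929/243, so x₂ = (77/27) - (3824/19683)/(5929/243) = 1365775/480249.

1365775/480249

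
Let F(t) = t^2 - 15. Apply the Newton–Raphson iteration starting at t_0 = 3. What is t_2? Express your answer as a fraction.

F'(t) = 2t.
F(3) = -6, F'(3) = 6, so t_1 = 3 - (-6)/6 = 4.
F(4) = 1, F'(4) = 8, so t_2 = 4 - 1/8 = 31/8.

31/8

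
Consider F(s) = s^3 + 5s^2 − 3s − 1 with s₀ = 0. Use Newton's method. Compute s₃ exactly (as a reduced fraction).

F'(s) = 3s^2 + 10s − 3.
F(0) = −1, F'(0) = −3, so s₁ = 0 − (−1)/(−3) = −1/3.
F(−1/3) = 14/27, F'(−1/3) = −6, so s₂ = (−1/3) − (14/27)/(−6) = −20/81.
F(−20/81) = 16219/531441, F'(−20/81) = −11561/2187, so s₃ = (−20/81) − (16219/531441)/(−11561/2187) = −677441/2809323.

−677441/2809323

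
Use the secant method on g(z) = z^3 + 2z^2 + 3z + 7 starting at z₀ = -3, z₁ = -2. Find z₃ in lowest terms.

-2258/1057

g(-3) = -11, g(-2) = 1. z₂ = (-2) - 1·((-2) - (-3))/(1 - (-11)) = -25/12.
g(-2) = 1, g(-25/12) = 671/1728. z₃ = (-25/12) - (671/1728)·((-25/12) - (-2))/((671/1728) - 1) = -2258/1057.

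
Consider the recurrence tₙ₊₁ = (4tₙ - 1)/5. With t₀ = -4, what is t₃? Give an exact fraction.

-317/125

t₁ = (4·(-4) - 1)/5 = -17/5.
t₂ = (4·(-17/5) - 1)/5 = -73/25.
t₃ = (4·(-73/25) - 1)/5 = -317/125.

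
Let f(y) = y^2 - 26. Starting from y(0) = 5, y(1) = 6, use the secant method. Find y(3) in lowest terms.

f(5) = -1, f(6) = 10. y(2) = 6 - 10·(6 - 5)/(10 - (-1)) = 56/11.
f(6) = 10, f(56/11) = -10/121. y(3) = (56/11) - (-10/121)·((56/11) - 6)/((-10/121) - 10) = 311/61.

311/61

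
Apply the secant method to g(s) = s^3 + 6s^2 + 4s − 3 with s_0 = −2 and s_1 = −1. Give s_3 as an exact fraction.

g(−2) = 5, g(−1) = −2. s_2 = (−1) − (−2)·((−1) − (−2))/((−2) − 5) = −9/7.
g(−1) = −2, g(−9/7) = −120/343. s_3 = (−9/7) − (−120/343)·((−9/7) − (−1))/((−120/343) − (−2)) = −381/283.

−381/283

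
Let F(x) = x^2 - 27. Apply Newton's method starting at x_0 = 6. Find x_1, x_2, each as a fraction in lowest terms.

x_1 = 21/4, x_2 = 291/56

F'(x) = 2x.
F(6) = 9, F'(6) = 12, so x_1 = 6 - 9/12 = 21/4.
F(21/4) = 9/16, F'(21/4) = 21/2, so x_2 = (21/4) - (9/16)/(21/2) = 291/56.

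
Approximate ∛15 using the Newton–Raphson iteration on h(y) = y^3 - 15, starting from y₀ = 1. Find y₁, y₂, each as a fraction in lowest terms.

h'(y) = 3y^2.
h(1) = -14, h'(1) = 3, so y₁ = 1 - (-14)/3 = 17/3.
h(17/3) = 4508/27, h'(17/3) = 289/3, so y₂ = (17/3) - (4508/27)/(289/3) = 10231/2601.

y₁ = 17/3, y₂ = 10231/2601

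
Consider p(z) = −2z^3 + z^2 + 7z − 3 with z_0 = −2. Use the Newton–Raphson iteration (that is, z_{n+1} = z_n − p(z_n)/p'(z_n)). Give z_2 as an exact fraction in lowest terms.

−11000/5971

p'(z) = −6z^2 + 2z + 7.
p(−2) = 3, p'(−2) = −21, so z_1 = (−2) − 3/(−21) = −13/7.
p(−13/7) = 89/343, p'(−13/7) = −853/49, so z_2 = (−13/7) − (89/343)/(−853/49) = −11000/5971.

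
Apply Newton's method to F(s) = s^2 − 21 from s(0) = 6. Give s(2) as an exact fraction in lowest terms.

697/152

F'(s) = 2s.
F(6) = 15, F'(6) = 12, so s(1) = 6 − 15/12 = 19/4.
F(19/4) = 25/16, F'(19/4) = 19/2, so s(2) = (19/4) − (25/16)/(19/2) = 697/152.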